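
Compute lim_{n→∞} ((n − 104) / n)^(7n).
lim = e^(−728)

Rewrite as (1 − 104/n)^(7n). By the standard limit (1 + x/n)^n → e^x, we have (1 − 104/n)^n → e^(−104), and raising to the 7th power gives e^(−728).
More precisely, ln[(1 − 104/n)^(7n)] = 7n · ln(1 − 104/n) = 7n · (-104/n + O(1/n^2)) = -728 + O(1/n) → -728.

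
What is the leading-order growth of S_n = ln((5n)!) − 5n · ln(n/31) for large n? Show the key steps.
S_n ~ 5n · (ln 155 − 1) + O(ln n)

Stirling: ln((5n)!) = 5n ln(5n) − 5n + O(ln n).
  S_n = 5n ln(5n) − 5n − 5n ln(n/31) + O(ln n)
      = 5n ln(5n) − 5n ln n + 5n ln 31 − 5n + O(ln n)
      = 5n ln 5 + 5n ln 31 − 5n + O(ln n)
      = 5n (ln 155 − 1) + O(ln n).
Numerically ln(155) − 1 ≈ 4.0434.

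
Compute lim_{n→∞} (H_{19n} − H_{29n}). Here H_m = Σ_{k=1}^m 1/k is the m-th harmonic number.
lim = ln(19/29)

Euler-Maclaurin gives H_m = ln m + γ + 1/(2m) + O(1/m^2). The γ and O(1/m) terms cancel in the difference:
  H_{19n} − H_{29n} = ln(19n) − ln(29n) + O(1/n) = ln(19/29) + O(1/n).
Hence the limit is ln(19/29).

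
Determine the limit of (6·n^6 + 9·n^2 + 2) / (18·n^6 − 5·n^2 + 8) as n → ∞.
lim = 6/18 = 1/3

For large n the leading n^6 terms dominate both numerator and denominator. Dividing top and bottom by n^6, every other term tends to 0, leaving 6/18 = 1/3.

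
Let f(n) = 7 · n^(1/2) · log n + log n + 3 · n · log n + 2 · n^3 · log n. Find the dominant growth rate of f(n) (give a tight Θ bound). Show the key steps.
f(n) ∈ Θ(n^3 · log n)

Compare the terms by growth order. For large n, n^a · (log n)^b dominates n^a' · (log n)^b' iff a > a', or (a = a' and b > b'). Ranking the 4 terms shows the dominant one is 2 · n^3 · log n. Hence f(n) ∈ Θ(n^3 · log n).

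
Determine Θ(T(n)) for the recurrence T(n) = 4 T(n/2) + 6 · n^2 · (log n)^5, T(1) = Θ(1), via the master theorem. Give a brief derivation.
T(n) = Θ(n^2 · (log n)^6)

Here log_2 4 = 2 and f(n) = 6 · n^2 · (log n)^5 = Θ(n^(log_2 4) · (log n)^5). This is the extended Case 2 of the master theorem (f matches the critical exponent up to log factors), giving T(n) = Θ(n^(log_2 4) · (log n)^(5+1)) = Θ(n^2 · (log n)^6).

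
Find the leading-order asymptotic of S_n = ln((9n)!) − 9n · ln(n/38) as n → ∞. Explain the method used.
S_n ~ 9n · (ln 342 − 1) + O(ln n)

Stirling: ln((9n)!) = 9n ln(9n) − 9n + O(ln n).
  S_n = 9n ln(9n) − 9n − 9n ln(n/38) + O(ln n)
      = 9n ln(9n) − 9n ln n + 9n ln 38 − 9n + O(ln n)
      = 9n ln 9 + 9n ln 38 − 9n + O(ln n)
      = 9n (ln 342 − 1) + O(ln n).
Numerically ln(342) − 1 ≈ 4.8348.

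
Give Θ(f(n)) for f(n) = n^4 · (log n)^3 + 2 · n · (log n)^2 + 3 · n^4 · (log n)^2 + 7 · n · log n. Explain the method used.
f(n) ∈ Θ(n^4 · (log n)^3)

Compare the terms by growth order. For large n, n^a · (log n)^b dominates n^a' · (log n)^b' iff a > a', or (a = a' and b > b'). Ranking the 4 terms shows the dominant one is n^4 · (log n)^3. Hence f(n) ∈ Θ(n^4 · (log n)^3).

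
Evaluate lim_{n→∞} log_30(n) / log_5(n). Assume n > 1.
lim = ln(5) / ln(30) = log_30(5)

Change of base: log_30(n) = ln n / ln 30 and log_5(n) = ln n / ln 5. The ratio is (ln n / ln 30) · (ln 5 / ln n) = ln 5 / ln 30, a constant independent of n. So the limit is ln 5 / ln 30 = log_30(5).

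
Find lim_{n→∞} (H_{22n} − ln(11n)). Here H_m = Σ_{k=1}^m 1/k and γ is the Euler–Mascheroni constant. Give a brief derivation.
lim = ln 2 + γ

By Euler-Maclaurin, H_m = ln m + γ + O(1/m). So
  H_{22n} − ln(11n) = ln(22n) + γ − ln(11n) + O(1/n)
                       = ln(22/11) + γ + O(1/n).
Hence the limit is ln(22/11) + γ (= ln 2).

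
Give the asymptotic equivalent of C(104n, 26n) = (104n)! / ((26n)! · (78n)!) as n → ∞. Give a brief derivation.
C(104n, 26n) ~ (256/27)^(26n) · sqrt(2/(3π·26n))

Write N = 26n. Apply Stirling to each factorial:
  (4N)! ~ sqrt(2π·4N) · (4N/e)^(4N),
  N! ~ sqrt(2π N) · (N/e)^N,
  (3N)! ~ sqrt(2π·3N) · (3N/e)^(3N).
The exponential factors combine to (4N)^(4N) / (N^N · (3N)^(3N)) = 4^(4N)/3^(3N) = (4^4/3^3)^N = (256/27)^N.
The square-root prefactors combine to sqrt(2π·4N) / (sqrt(2π N)·sqrt(2π·3N)) = sqrt(4 / (2π·3·N)) = sqrt(2/(3π·26n)).
Substituting N = 26n: C(104n, 26n) ~ (256/27)^(26n) · sqrt(2/(3π·26n)).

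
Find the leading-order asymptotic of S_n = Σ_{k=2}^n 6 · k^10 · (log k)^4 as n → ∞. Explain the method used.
S_n ~ 6 · n^11 · (log n)^4 / 11

By integral comparison, S_n = ∫_1^n 6 · x^10 · (log x)^4 dx + O(n^10 · (log n)^4). For the integral, the leading term of ∫_1^n x^10 (log x)^4 dx is n^11/11 · (log n)^4 (by repeated integration by parts; each step lowers the log-exponent and produces a relatively O(1/log n) correction). Hence S_n ~ 6 · n^11 · (log n)^4 / 11.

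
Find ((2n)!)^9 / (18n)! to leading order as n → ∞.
((2n)!)^9/(18n)! ~ ((2π·2n)^(8/2) / 3) · 9^(−9·2n)  →  0

Write N = 2n. Stirling: N! ~ sqrt(2π N)(N/e)^N and (9N)! ~ sqrt(2π·9N)·(9N/e)^(9N).
  (N!)^9/(9N)! ~ (2π N)^(9/2) (N/e)^(9N) / [sqrt(2π·9N) (9N/e)^(9N)]
     = (2π N)^(9/2) / sqrt(2π·9N) · (N/(9N))^(9N)
     = (2π N)^((9−1)/2) / 3 · 9^(−9N).
Since 9^9 > 1, the factor 9^(−9N) decays exponentially, so the ratio → 0. Substituting N = 2n gives the stated form.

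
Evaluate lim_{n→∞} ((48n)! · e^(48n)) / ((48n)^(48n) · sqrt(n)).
lim = sqrt(2π·48)

Stirling: (48n)! ~ sqrt(2π·48n) · (48n/e)^(48n). Hence
  (48n)! · e^(48n) / (48n)^(48n) ~ sqrt(2π·48n).
Dividing by sqrt(n): sqrt(2π·48n) / sqrt(n) = sqrt(2π·48) · n^((1−1)/2), so the limit is sqrt(2π·48).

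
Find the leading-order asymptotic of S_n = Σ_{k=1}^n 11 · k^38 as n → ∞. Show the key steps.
S_n ~ 11 · n^39 / 39

By integral comparison (Euler-Maclaurin), Σ_{k=1}^n 11 · k^38 = 11 · ∫_0^n x^38 dx + O(n^38) = 11 · n^39/39 + O(n^38). (Equivalently, Faulhaber's formula gives the same leading term.)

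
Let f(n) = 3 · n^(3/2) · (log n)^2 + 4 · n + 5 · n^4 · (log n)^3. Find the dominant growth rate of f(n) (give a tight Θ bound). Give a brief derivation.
f(n) ∈ Θ(n^4 · (log n)^3)

Compare the terms by growth order. For large n, n^a · (log n)^b dominates n^a' · (log n)^b' iff a > a', or (a = a' and b > b'). Ranking the 3 terms shows the dominant one is 5 · n^4 · (log n)^3. Hence f(n) ∈ Θ(n^4 · (log n)^3).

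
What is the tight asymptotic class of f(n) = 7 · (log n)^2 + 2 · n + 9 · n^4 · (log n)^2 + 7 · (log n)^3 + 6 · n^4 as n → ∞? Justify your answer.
f(n) ∈ Θ(n^4 · (log n)^2)

Compare the terms by growth order. For large n, n^a · (log n)^b dominates n^a' · (log n)^b' iff a > a', or (a = a' and b > b'). Ranking the 5 terms shows the dominant one is 9 · n^4 · (log n)^2. Hence f(n) ∈ Θ(n^4 · (log n)^2).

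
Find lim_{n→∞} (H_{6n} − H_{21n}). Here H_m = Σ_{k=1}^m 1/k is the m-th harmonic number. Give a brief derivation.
lim = ln(6/21) = ln(2/7)

Euler-Maclaurin gives H_m = ln m + γ + 1/(2m) + O(1/m^2). The γ and O(1/m) terms cancel in the difference:
  H_{6n} − H_{21n} = ln(6n) − ln(21n) + O(1/n) = ln(6/21) + O(1/n).
Hence the limit is ln(6/21) = ln(2/7).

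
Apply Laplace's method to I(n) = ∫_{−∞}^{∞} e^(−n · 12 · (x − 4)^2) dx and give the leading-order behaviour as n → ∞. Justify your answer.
I(n) = sqrt(π/(12n))

Here φ(x) = 12 · (x − 4)^2 has its unique minimum at x* = 4 with φ(x*) = 0 and φ''(x*) = 24. Laplace's method gives
  I(n) ~ e^(−n φ(x*)) · sqrt(2π / (n · φ''(x*))) = sqrt(2π / (24n)) = sqrt(π/(12n)).
This is exact: substituting u = (x − 4)·sqrt(12n) gives I(n) = (1/sqrt(12n)) ∫_{−∞}^{∞} e^(−u^2) du = sqrt(π/(12n)).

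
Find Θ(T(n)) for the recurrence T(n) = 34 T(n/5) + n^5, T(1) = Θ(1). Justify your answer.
T(n) = Θ(n^5)

log_5 34 ≈ 2.191. f(n) = n^5 dominates n^(log_5 34) since 5 > 2.191, and the regularity condition a·f(n/b) = 34·(n/5)^5 = (34/3125)·n^5 ≤ c·f(n) holds with c = 34/3125 ≈ 0.0109 < 1. So this is Case 3: T(n) = Θ(f(n)) = Θ(n^5).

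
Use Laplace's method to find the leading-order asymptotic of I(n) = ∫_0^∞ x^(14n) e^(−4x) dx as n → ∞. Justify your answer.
I(n) ~ (sqrt(2π·14n) / 4) · (14n/(4e))^(14n)

Write the integrand as exp(14n ln x − 4x) and set f(x) = 14n ln x − 4x. Then f'(x) = 14n/x − 4 = 0 at x* = 14n/4, and f''(x*) = −14n/x*^2 = −4^2/(14n). Laplace's method (interior maximum) gives
  I(n) ~ e^(f(x*)) · sqrt(2π / |f''(x*)|)
        = exp(14n ln(14n/4) − 14n) · sqrt(2π · 14n / 4^2)
        = (14n/4)^(14n) e^(−14n) · sqrt(2π·14n) / 4
        = (sqrt(2π·14n) / 4) · (14n/(4e))^(14n).
This matches Γ(14n+1)/4^(14n+1) with Stirling applied to Γ.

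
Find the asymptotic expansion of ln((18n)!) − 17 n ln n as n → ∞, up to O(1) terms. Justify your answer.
ln((18n)!) − 17 n ln n = n ln n + 18(ln 18 − 1) n + (1/2) ln(2π·18n) + O(1/n)

Stirling: ln((18n)!) = 18n ln(18n) − 18n + (1/2) ln(2π·18n) + O(1/n).
Expand 18n ln(18n) = 18n (ln n + ln 18) = 18n ln n + 18n ln 18.
Subtract 17n ln n: leading term is (18 − 17) n ln n = n ln n. The next term is 18n ln 18 − 18n = 18(ln 18 − 1) n. Then the (1/2) ln(2π·18n) correction.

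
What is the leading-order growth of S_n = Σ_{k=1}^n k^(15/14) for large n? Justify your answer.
S_n ~ (14/29) · n^(29/14)

Integral comparison: Σ_{k=1}^n k^(15/14) = ∫_0^n x^(15/14) dx + O(n^(15/14)). The integral is n^(1 + 15/14) / (1 + 15/14) = n^((15+14)/14) / ((15+14)/14) = (14/29) · n^(29/14).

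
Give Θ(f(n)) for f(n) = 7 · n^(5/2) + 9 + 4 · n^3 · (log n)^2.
f(n) ∈ Θ(n^3 · (log n)^2)

Compare the terms by growth order. For large n, n^a · (log n)^b dominates n^a' · (log n)^b' iff a > a', or (a = a' and b > b'). Ranking the 3 terms shows the dominant one is 4 · n^3 · (log n)^2. Hence f(n) ∈ Θ(n^3 · (log n)^2).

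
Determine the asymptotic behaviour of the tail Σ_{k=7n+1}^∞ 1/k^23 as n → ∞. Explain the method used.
Σ_{k>7n} 1/k^23 ~ 1/(22 · (7n)^22)

Compare to the integral: ∫_{7n}^∞ x^(−23) dx = [−x^(−22)/22]_{7n}^∞ = 1/((23−1)·(7n)^22). Euler-Maclaurin then gives
  Σ_{k>7n} 1/k^23 = ∫_{7n}^∞ dx/x^23 − 1/(2·(7n)^23) + O(1/(7n)^24).
(Equivalently this is ζ(23) − Σ_{k≤7n} 1/k^23.)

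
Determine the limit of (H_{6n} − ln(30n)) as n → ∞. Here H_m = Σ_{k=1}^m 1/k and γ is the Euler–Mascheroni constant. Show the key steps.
lim = −ln 5 + γ

By Euler-Maclaurin, H_m = ln m + γ + O(1/m). So
  H_{6n} − ln(30n) = ln(6n) + γ − ln(30n) + O(1/n)
                       = ln(6/30) + γ + O(1/n).
Hence the limit is ln(6/30) + γ (= −ln 5).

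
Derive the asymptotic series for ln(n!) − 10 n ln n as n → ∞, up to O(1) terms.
ln(n!) − 10 n ln n = −9 n ln n − n + (1/2) ln(2π n) + O(1/n)

Stirling: ln((n)!) = n ln(n) − n + (1/2) ln(2π·n) + O(1/n).
Here n ln(n) = n ln n.
Subtract 10n ln n: leading term is (1 − 10) n ln n = −9 n ln n. The next term is −n. Then the (1/2) ln(2π·n) correction.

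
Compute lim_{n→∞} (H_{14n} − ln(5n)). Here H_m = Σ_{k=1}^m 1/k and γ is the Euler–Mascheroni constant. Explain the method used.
lim = ln(14/5) + γ

By Euler-Maclaurin, H_m = ln m + γ + O(1/m). So
  H_{14n} − ln(5n) = ln(14n) + γ − ln(5n) + O(1/n)
                       = ln(14/5) + γ + O(1/n).
Hence the limit is ln(14/5) + γ.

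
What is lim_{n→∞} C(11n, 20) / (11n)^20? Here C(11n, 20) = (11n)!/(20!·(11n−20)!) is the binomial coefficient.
lim = 1/20! = 1/2432902008176640000

With N = 11n → ∞: C(N, 20) / N^20 = [N(N−1)…(N−19)] / (20! · N^20) = (1/20!) · 1 · (1 − 1/(11n)) · … · (1 − 19/(11n)). Each factor → 1 as N → ∞, so the limit is 1/20! = 1/2432902008176640000.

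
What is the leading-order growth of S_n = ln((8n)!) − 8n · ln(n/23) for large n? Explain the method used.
S_n ~ 8n · (ln 184 − 1) + O(ln n)

Stirling: ln((8n)!) = 8n ln(8n) − 8n + O(ln n).
  S_n = 8n ln(8n) − 8n − 8n ln(n/23) + O(ln n)
      = 8n ln(8n) − 8n ln n + 8n ln 23 − 8n + O(ln n)
      = 8n ln 8 + 8n ln 23 − 8n + O(ln n)
      = 8n (ln 184 − 1) + O(ln n).
Numerically ln(184) − 1 ≈ 4.2149.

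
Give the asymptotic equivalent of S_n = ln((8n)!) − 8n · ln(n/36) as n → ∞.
S_n ~ 8n · (ln 288 − 1) + O(ln n)

Stirling: ln((8n)!) = 8n ln(8n) − 8n + O(ln n).
  S_n = 8n ln(8n) − 8n − 8n ln(n/36) + O(ln n)
      = 8n ln(8n) − 8n ln n + 8n ln 36 − 8n + O(ln n)
      = 8n ln 8 + 8n ln 36 − 8n + O(ln n)
      = 8n (ln 288 − 1) + O(ln n).
Numerically ln(288) − 1 ≈ 4.6630.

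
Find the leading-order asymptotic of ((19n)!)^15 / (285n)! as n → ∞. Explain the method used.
((19n)!)^15/(285n)! ~ ((2π·19n)^(14/2) / sqrt(15)) · 15^(−15·19n)  →  0

Write N = 19n. Stirling: N! ~ sqrt(2π N)(N/e)^N and (15N)! ~ sqrt(2π·15N)·(15N/e)^(15N).
  (N!)^15/(15N)! ~ (2π N)^(15/2) (N/e)^(15N) / [sqrt(2π·15N) (15N/e)^(15N)]
     = (2π N)^(15/2) / sqrt(2π·15N) · (N/(15N))^(15N)
     = (2π N)^((15−1)/2) / sqrt(15) · 15^(−15N).
Since 15^15 > 1, the factor 15^(−15N) decays exponentially, so the ratio → 0. Substituting N = 19n gives the stated form.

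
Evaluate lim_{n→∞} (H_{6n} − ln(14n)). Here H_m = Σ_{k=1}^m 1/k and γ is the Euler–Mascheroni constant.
lim = ln(3/7) + γ

By Euler-Maclaurin, H_m = ln m + γ + O(1/m). So
  H_{6n} − ln(14n) = ln(6n) + γ − ln(14n) + O(1/n)
                       = ln(6/14) + γ + O(1/n).
Hence the limit is ln(6/14) + γ (= ln(3/7)).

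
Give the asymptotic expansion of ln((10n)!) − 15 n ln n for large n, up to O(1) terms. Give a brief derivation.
ln((10n)!) − 15 n ln n = −5 n ln n + 10(ln 10 − 1) n + (1/2) ln(2π·10n) + O(1/n)

Stirling: ln((10n)!) = 10n ln(10n) − 10n + (1/2) ln(2π·10n) + O(1/n).
Expand 10n ln(10n) = 10n (ln n + ln 10) = 10n ln n + 10n ln 10.
Subtract 15n ln n: leading term is (10 − 15) n ln n = −5 n ln n. The next term is 10n ln 10 − 10n = 10(ln 10 − 1) n. Then the (1/2) ln(2π·10n) correction.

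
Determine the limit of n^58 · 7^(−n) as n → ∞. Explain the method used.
lim = 0

Exponentials with base > 1 dominate every fixed polynomial: for any fixed c, n^c / 7^n → 0 as n → ∞ (e.g. by the ratio test, or by writing 7^n = e^(n ln 7) and noting e^(n ln 7) / n^c → ∞). Hence n^58 · 7^(−n) = n^58 / 7^n → 0.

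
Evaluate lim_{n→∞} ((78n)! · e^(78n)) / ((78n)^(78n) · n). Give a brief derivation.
lim = 0

Stirling: (78n)! ~ sqrt(2π·78n) · (78n/e)^(78n). Hence
  (78n)! · e^(78n) / (78n)^(78n) ~ sqrt(2π·78n).
Dividing by n: sqrt(2π·78n) / n = sqrt(2π·78) · n^((1−2)/2), so the expression behaves like sqrt(2π·78) · n^((1−2)/2) → 0.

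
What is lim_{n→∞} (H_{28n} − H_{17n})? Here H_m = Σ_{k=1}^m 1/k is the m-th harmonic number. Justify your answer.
lim = ln(28/17)

Euler-Maclaurin gives H_m = ln m + γ + 1/(2m) + O(1/m^2). The γ and O(1/m) terms cancel in the difference:
  H_{28n} − H_{17n} = ln(28n) − ln(17n) + O(1/n) = ln(28/17) + O(1/n).
Hence the limit is ln(28/17).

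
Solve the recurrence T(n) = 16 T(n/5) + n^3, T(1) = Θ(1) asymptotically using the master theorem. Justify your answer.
T(n) = Θ(n^3)

log_5 16 ≈ 1.723. f(n) = n^3 dominates n^(log_5 16) since 3 > 1.723, and the regularity condition a·f(n/b) = 16·(n/5)^3 = (16/125)·n^3 ≤ c·f(n) holds with c = 16/125 ≈ 0.128 < 1. So this is Case 3: T(n) = Θ(f(n)) = Θ(n^3).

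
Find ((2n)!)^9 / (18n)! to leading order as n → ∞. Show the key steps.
((2n)!)^9/(18n)! ~ ((2π·2n)^(8/2) / 3) · 9^(−9·2n)  →  0

Write N = 2n. Stirling: N! ~ sqrt(2π N)(N/e)^N and (9N)! ~ sqrt(2π·9N)·(9N/e)^(9N).
  (N!)^9/(9N)! ~ (2π N)^(9/2) (N/e)^(9N) / [sqrt(2π·9N) (9N/e)^(9N)]
     = (2π N)^(9/2) / sqrt(2π·9N) · (N/(9N))^(9N)
     = (2π N)^((9−1)/2) / 3 · 9^(−9N).
Since 9^9 > 1, the factor 9^(−9N) decays exponentially, so the ratio → 0. Substituting N = 2n gives the stated form.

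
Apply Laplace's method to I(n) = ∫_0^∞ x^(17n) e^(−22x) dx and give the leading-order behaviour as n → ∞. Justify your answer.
I(n) ~ (sqrt(2π·17n) / 22) · (17n/(22e))^(17n)

Write the integrand as exp(17n ln x − 22x) and set f(x) = 17n ln x − 22x. Then f'(x) = 17n/x − 22 = 0 at x* = 17n/22, and f''(x*) = −17n/x*^2 = −22^2/(17n). Laplace's method (interior maximum) gives
  I(n) ~ e^(f(x*)) · sqrt(2π / |f''(x*)|)
        = exp(17n ln(17n/22) − 17n) · sqrt(2π · 17n / 22^2)
        = (17n/22)^(17n) e^(−17n) · sqrt(2π·17n) / 22
        = (sqrt(2π·17n) / 22) · (17n/(22e))^(17n).
This matches Γ(17n+1)/22^(17n+1) with Stirling applied to Γ.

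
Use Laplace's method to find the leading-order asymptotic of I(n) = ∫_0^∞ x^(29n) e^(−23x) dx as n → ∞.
I(n) ~ (sqrt(2π·29n) / 23) · (29n/(23e))^(29n)

Write the integrand as exp(29n ln x − 23x) and set f(x) = 29n ln x − 23x. Then f'(x) = 29n/x − 23 = 0 at x* = 29n/23, and f''(x*) = −29n/x*^2 = −23^2/(29n). Laplace's method (interior maximum) gives
  I(n) ~ e^(f(x*)) · sqrt(2π / |f''(x*)|)
        = exp(29n ln(29n/23) − 29n) · sqrt(2π · 29n / 23^2)
        = (29n/23)^(29n) e^(−29n) · sqrt(2π·29n) / 23
        = (sqrt(2π·29n) / 23) · (29n/(23e))^(29n).
This matches Γ(29n+1)/23^(29n+1) with Stirling applied to Γ.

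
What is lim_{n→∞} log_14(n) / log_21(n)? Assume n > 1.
lim = ln(21) / ln(14) = log_14(21)

Change of base: log_14(n) = ln n / ln 14 and log_21(n) = ln n / ln 21. The ratio is (ln n / ln 14) · (ln 21 / ln n) = ln 21 / ln 14, a constant independent of n. So the limit is ln 21 / ln 14 = log_14(21).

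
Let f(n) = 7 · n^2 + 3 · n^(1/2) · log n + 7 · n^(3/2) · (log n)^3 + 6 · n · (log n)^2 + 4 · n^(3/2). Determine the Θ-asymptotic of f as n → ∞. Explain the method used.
f(n) ∈ Θ(n^2)

Compare the terms by growth order. For large n, n^a · (log n)^b dominates n^a' · (log n)^b' iff a > a', or (a = a' and b > b'). Ranking the 5 terms shows the dominant one is 7 · n^2. Hence f(n) ∈ Θ(n^2).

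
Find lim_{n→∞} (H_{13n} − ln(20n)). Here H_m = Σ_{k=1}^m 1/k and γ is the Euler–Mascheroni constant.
lim = ln(13/20) + γ

By Euler-Maclaurin, H_m = ln m + γ + O(1/m). So
  H_{13n} − ln(20n) = ln(13n) + γ − ln(20n) + O(1/n)
                       = ln(13/20) + γ + O(1/n).
Hence the limit is ln(13/20) + γ.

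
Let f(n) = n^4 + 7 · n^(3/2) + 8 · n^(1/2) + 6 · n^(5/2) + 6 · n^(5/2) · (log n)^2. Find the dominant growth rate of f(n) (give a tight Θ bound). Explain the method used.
f(n) ∈ Θ(n^4)

Compare the terms by growth order. For large n, n^a · (log n)^b dominates n^a' · (log n)^b' iff a > a', or (a = a' and b > b'). Ranking the 5 terms shows the dominant one is n^4. Hence f(n) ∈ Θ(n^4).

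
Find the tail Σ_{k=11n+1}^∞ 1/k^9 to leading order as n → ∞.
Σ_{k>11n} 1/k^9 ~ 1/(8 · (11n)^8)

Compare to the integral: ∫_{11n}^∞ x^(−9) dx = [−x^(−8)/8]_{11n}^∞ = 1/((9−1)·(11n)^8). Euler-Maclaurin then gives
  Σ_{k>11n} 1/k^9 = ∫_{11n}^∞ dx/x^9 − 1/(2·(11n)^9) + O(1/(11n)^10).
(Equivalently this is ζ(9) − Σ_{k≤11n} 1/k^9.)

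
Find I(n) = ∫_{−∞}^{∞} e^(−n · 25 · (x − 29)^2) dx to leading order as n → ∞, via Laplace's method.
I(n) = sqrt(π/(25n))

Here φ(x) = 25 · (x − 29)^2 has its unique minimum at x* = 29 with φ(x*) = 0 and φ''(x*) = 50. Laplace's method gives
  I(n) ~ e^(−n φ(x*)) · sqrt(2π / (n · φ''(x*))) = sqrt(2π / (50n)) = sqrt(π/(25n)).
This is exact: substituting u = (x − 29)·sqrt(25n) gives I(n) = (1/sqrt(25n)) ∫_{−∞}^{∞} e^(−u^2) du = sqrt(π/(25n)).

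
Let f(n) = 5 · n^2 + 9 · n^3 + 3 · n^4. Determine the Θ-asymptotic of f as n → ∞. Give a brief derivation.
f(n) ∈ Θ(n^4)

Compare the terms by growth order. For large n, n^a · (log n)^b dominates n^a' · (log n)^b' iff a > a', or (a = a' and b > b'). Ranking the 3 terms shows the dominant one is 3 · n^4. Hence f(n) ∈ Θ(n^4).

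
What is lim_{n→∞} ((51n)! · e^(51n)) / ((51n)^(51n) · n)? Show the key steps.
lim = 0

Stirling: (51n)! ~ sqrt(2π·51n) · (51n/e)^(51n). Hence
  (51n)! · e^(51n) / (51n)^(51n) ~ sqrt(2π·51n).
Dividing by n: sqrt(2π·51n) / n = sqrt(2π·51) · n^((1−2)/2), so the expression behaves like sqrt(2π·51) · n^((1−2)/2) → 0.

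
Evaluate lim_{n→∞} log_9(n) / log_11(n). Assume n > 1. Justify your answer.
lim = ln(11) / ln(9) = log_9(11)

Change of base: log_9(n) = ln n / ln 9 and log_11(n) = ln n / ln 11. The ratio is (ln n / ln 9) · (ln 11 / ln n) = ln 11 / ln 9, a constant independent of n. So the limit is ln 11 / ln 9 = log_9(11).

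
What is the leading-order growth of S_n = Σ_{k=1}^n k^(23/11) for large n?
S_n ~ (11/34) · n^(34/11)

Integral comparison: Σ_{k=1}^n k^(23/11) = ∫_0^n x^(23/11) dx + O(n^(23/11)). The integral is n^(1 + 23/11) / (1 + 23/11) = n^((23+11)/11) / ((23+11)/11) = (11/34) · n^(34/11).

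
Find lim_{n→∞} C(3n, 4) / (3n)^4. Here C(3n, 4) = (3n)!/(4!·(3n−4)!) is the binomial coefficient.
lim = 1/4! = 1/24

With N = 3n → ∞: C(N, 4) / N^4 = [N(N−1)…(N−3)] / (4! · N^4) = (1/4!) · 1 · (1 − 1/(3n)) · (1 − 2/(3n)) · (1 − 3/(3n)). Each factor → 1 as N → ∞, so the limit is 1/4! = 1/24.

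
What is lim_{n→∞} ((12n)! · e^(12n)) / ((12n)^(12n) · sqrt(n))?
lim = sqrt(2π·12)

Stirling: (12n)! ~ sqrt(2π·12n) · (12n/e)^(12n). Hence
  (12n)! · e^(12n) / (12n)^(12n) ~ sqrt(2π·12n).
Dividing by sqrt(n): sqrt(2π·12n) / sqrt(n) = sqrt(2π·12) · n^((1−1)/2), so the limit is sqrt(2π·12).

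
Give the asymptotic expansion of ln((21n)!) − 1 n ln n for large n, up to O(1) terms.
ln((21n)!) − 1 n ln n = 20 n ln n + 21(ln 21 − 1) n + (1/2) ln(2π·21n) + O(1/n)

Stirling: ln((21n)!) = 21n ln(21n) − 21n + (1/2) ln(2π·21n) + O(1/n).
Expand 21n ln(21n) = 21n (ln n + ln 21) = 21n ln n + 21n ln 21.
Subtract 1n ln n: leading term is (21 − 1) n ln n = 20 n ln n. The next term is 21n ln 21 − 21n = 21(ln 21 − 1) n. Then the (1/2) ln(2π·21n) correction.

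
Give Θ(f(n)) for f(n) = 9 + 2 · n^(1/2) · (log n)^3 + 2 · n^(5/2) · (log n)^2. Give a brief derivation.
f(n) ∈ Θ(n^(5/2) · (log n)^2)

Compare the terms by growth order. For large n, n^a · (log n)^b dominates n^a' · (log n)^b' iff a > a', or (a = a' and b > b'). Ranking the 3 terms shows the dominant one is 2 · n^(5/2) · (log n)^2. Hence f(n) ∈ Θ(n^(5/2) · (log n)^2).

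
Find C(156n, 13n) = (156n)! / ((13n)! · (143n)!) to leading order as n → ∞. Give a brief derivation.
C(156n, 13n) ~ (8916100448256/285311670611)^(13n) · sqrt(6/(11π·13n))

Write N = 13n. Apply Stirling to each factorial:
  (12N)! ~ sqrt(2π·12N) · (12N/e)^(12N),
  N! ~ sqrt(2π N) · (N/e)^N,
  (11N)! ~ sqrt(2π·11N) · (11N/e)^(11N).
The exponential factors combine to (12N)^(12N) / (N^N · (11N)^(11N)) = 12^(12N)/11^(11N) = (12^12/11^11)^N = (8916100448256/285311670611)^N.
The square-root prefactors combine to sqrt(2π·12N) / (sqrt(2π N)·sqrt(2π·11N)) = sqrt(12 / (2π·11·N)) = sqrt(6/(11π·13n)).
Substituting N = 13n: C(156n, 13n) ~ (8916100448256/285311670611)^(13n) · sqrt(6/(11π·13n)).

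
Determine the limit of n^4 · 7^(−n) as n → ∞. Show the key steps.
lim = 0

Exponentials with base > 1 dominate every fixed polynomial: for any fixed c, n^c / 7^n → 0 as n → ∞ (e.g. by the ratio test, or by writing 7^n = e^(n ln 7) and noting e^(n ln 7) / n^c → ∞). Hence n^4 · 7^(−n) = n^4 / 7^n → 0.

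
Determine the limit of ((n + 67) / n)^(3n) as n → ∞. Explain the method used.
lim = e^201

Rewrite as (1 + 67/n)^(3n). By the standard limit (1 + x/n)^n → e^x, we have (1 + 67/n)^n → e^67, and raising to the 3rd power gives e^201.
More precisely, ln[(1 + 67/n)^(3n)] = 3n · ln(1 + 67/n) = 3n · (67/n + O(1/n^2)) = 201 + O(1/n) → 201.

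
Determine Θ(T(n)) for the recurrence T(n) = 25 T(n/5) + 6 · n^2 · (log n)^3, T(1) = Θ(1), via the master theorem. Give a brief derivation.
T(n) = Θ(n^2 · (log n)^4)

Here log_5 25 = 2 and f(n) = 6 · n^2 · (log n)^3 = Θ(n^(log_5 25) · (log n)^3). This is the extended Case 2 of the master theorem (f matches the critical exponent up to log factors), giving T(n) = Θ(n^(log_5 25) · (log n)^(3+1)) = Θ(n^2 · (log n)^4).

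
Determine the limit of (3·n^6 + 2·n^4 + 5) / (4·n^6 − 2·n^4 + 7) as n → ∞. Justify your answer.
lim = 3/4

For large n the leading n^6 terms dominate both numerator and denominator. Dividing top and bottom by n^6, every other term tends to 0, leaving 3/4.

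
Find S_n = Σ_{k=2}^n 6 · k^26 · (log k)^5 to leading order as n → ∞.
S_n ~ 2 · n^27 · (log n)^5 / 9

By integral comparison, S_n = ∫_1^n 6 · x^26 · (log x)^5 dx + O(n^26 · (log n)^5). For the integral, the leading term of ∫_1^n x^26 (log x)^5 dx is n^27/27 · (log n)^5 (by repeated integration by parts; each step lowers the log-exponent and produces a relatively O(1/log n) correction). Hence S_n ~ 2 · n^27 · (log n)^5 / 9.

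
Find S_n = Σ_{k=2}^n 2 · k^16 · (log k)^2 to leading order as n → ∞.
S_n ~ 2 · n^17 · (log n)^2 / 17

By integral comparison, S_n = ∫_1^n 2 · x^16 · (log x)^2 dx + O(n^16 · (log n)^2). For the integral, the leading term of ∫_1^n x^16 (log x)^2 dx is n^17/17 · (log n)^2 (by repeated integration by parts; each step lowers the log-exponent and produces a relatively O(1/log n) correction). Hence S_n ~ 2 · n^17 · (log n)^2 / 17.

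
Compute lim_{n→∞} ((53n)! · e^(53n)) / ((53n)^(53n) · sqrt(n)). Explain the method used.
lim = sqrt(2π·53)

Stirling: (53n)! ~ sqrt(2π·53n) · (53n/e)^(53n). Hence
  (53n)! · e^(53n) / (53n)^(53n) ~ sqrt(2π·53n).
Dividing by sqrt(n): sqrt(2π·53n) / sqrt(n) = sqrt(2π·53) · n^((1−1)/2), so the limit is sqrt(2π·53).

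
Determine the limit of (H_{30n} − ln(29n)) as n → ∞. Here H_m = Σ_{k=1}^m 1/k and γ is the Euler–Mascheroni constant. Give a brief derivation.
lim = ln(30/29) + γ

By Euler-Maclaurin, H_m = ln m + γ + O(1/m). So
  H_{30n} − ln(29n) = ln(30n) + γ − ln(29n) + O(1/n)
                       = ln(30/29) + γ + O(1/n).
Hence the limit is ln(30/29) + γ.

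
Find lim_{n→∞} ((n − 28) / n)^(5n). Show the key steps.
lim = e^(−140)

Rewrite as (1 − 28/n)^(5n). By the standard limit (1 + x/n)^n → e^x, we have (1 − 28/n)^n → e^(−28), and raising to the 5th power gives e^(−140).
More precisely, ln[(1 − 28/n)^(5n)] = 5n · ln(1 − 28/n) = 5n · (-28/n + O(1/n^2)) = -140 + O(1/n) → -140.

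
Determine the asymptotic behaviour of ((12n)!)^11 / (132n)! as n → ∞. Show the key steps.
((12n)!)^11/(132n)! ~ ((2π·12n)^(10/2) / sqrt(11)) · 11^(−11·12n)  →  0

Write N = 12n. Stirling: N! ~ sqrt(2π N)(N/e)^N and (11N)! ~ sqrt(2π·11N)·(11N/e)^(11N).
  (N!)^11/(11N)! ~ (2π N)^(11/2) (N/e)^(11N) / [sqrt(2π·11N) (11N/e)^(11N)]
     = (2π N)^(11/2) / sqrt(2π·11N) · (N/(11N))^(11N)
     = (2π N)^((11−1)/2) / sqrt(11) · 11^(−11N).
Since 11^11 > 1, the factor 11^(−11N) decays exponentially, so the ratio → 0. Substituting N = 12n gives the stated form.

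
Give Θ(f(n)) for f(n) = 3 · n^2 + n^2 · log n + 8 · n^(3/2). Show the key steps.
f(n) ∈ Θ(n^2 · log n)

Compare the terms by growth order. For large n, n^a · (log n)^b dominates n^a' · (log n)^b' iff a > a', or (a = a' and b > b'). Ranking the 3 terms shows the dominant one is n^2 · log n. Hence f(n) ∈ Θ(n^2 · log n).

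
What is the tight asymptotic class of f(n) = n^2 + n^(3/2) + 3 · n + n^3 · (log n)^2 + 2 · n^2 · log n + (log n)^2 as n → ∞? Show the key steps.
f(n) ∈ Θ(n^3 · (log n)^2)

Compare the terms by growth order. For large n, n^a · (log n)^b dominates n^a' · (log n)^b' iff a > a', or (a = a' and b > b'). Ranking the 6 terms shows the dominant one is n^3 · (log n)^2. Hence f(n) ∈ Θ(n^3 · (log n)^2).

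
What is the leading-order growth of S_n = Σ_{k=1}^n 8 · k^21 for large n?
S_n ~ 4 · n^22 / 11

By integral comparison (Euler-Maclaurin), Σ_{k=1}^n 8 · k^21 = 8 · ∫_0^n x^21 dx + O(n^21) = 8 · n^22/22 = 4 · n^22 / 11 + O(n^21). (Equivalently, Faulhaber's formula gives the same leading term.)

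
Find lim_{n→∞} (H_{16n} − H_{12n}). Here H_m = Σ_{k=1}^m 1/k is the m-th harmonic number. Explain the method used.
lim = ln(16/12) = ln(4/3)

Euler-Maclaurin gives H_m = ln m + γ + 1/(2m) + O(1/m^2). The γ and O(1/m) terms cancel in the difference:
  H_{16n} − H_{12n} = ln(16n) − ln(12n) + O(1/n) = ln(16/12) + O(1/n).
Hence the limit is ln(16/12) = ln(4/3).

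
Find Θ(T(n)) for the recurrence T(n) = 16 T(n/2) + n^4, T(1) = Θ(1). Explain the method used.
T(n) = Θ(n^4 log n)

log_2 16 = 4, and f(n) = n^4 = Θ(n^(log_2 16)). This is Case 2 of the master theorem: T(n) = Θ(f(n) · log n) = Θ(n^4 log n).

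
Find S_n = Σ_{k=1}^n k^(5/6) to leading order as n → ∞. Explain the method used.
S_n ~ (6/11) · n^(11/6)

Integral comparison: Σ_{k=1}^n k^(5/6) = ∫_0^n x^(5/6) dx + O(n^(5/6)). The integral is n^(1 + 5/6) / (1 + 5/6) = n^((5+6)/6) / ((5+6)/6) = (6/11) · n^(11/6).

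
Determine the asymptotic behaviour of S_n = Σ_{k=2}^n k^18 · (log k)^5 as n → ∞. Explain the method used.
S_n ~ n^19 · (log n)^5 / 19

By integral comparison, S_n = ∫_1^n x^18 · (log x)^5 dx + O(n^18 · (log n)^5). For the integral, the leading term of ∫_1^n x^18 (log x)^5 dx is n^19/19 · (log n)^5 (by repeated integration by parts; each step lowers the log-exponent and produces a relatively O(1/log n) correction). Hence S_n ~ n^19 · (log n)^5 / 19.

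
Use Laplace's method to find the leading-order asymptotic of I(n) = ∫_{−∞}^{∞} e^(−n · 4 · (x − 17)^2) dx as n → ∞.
I(n) = sqrt(π/(4n))

Here φ(x) = 4 · (x − 17)^2 has its unique minimum at x* = 17 with φ(x*) = 0 and φ''(x*) = 8. Laplace's method gives
  I(n) ~ e^(−n φ(x*)) · sqrt(2π / (n · φ''(x*))) = sqrt(2π / (8n)) = sqrt(π/(4n)).
This is exact: substituting u = (x − 17)·sqrt(4n) gives I(n) = (1/sqrt(4n)) ∫_{−∞}^{∞} e^(−u^2) du = sqrt(π/(4n)).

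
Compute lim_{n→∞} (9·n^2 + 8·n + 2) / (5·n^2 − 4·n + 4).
lim = 9/5

For large n the leading n^2 terms dominate both numerator and denominator. Dividing top and bottom by n^2, every other term tends to 0, leaving 9/5.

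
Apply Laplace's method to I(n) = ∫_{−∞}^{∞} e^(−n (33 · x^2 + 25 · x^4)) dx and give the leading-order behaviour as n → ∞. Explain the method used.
I(n) ~ sqrt(π/(33n))

φ(x) = 33 · x^2 + 25 · x^4 has its unique global minimum at x* = 0 (since φ'(x) = 66x + 100x^3 = 0 only at x = 0 for real x with both coefficients positive, and φ → ∞ as |x| → ∞). At x* = 0, φ(0) = 0 and φ''(0) = 66. Laplace's method then gives
  I(n) ~ sqrt(2π / (n · φ''(0))) · e^(−n φ(0)) = sqrt(2π / (66n)) = sqrt(π/(33n)).
The 25 · x^4 term contributes only at subleading order (an O(1/n) relative correction).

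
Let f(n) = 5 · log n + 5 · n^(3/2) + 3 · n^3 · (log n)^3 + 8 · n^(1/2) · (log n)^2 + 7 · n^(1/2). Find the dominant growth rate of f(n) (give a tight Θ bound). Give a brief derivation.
f(n) ∈ Θ(n^3 · (log n)^3)

Compare the terms by growth order. For large n, n^a · (log n)^b dominates n^a' · (log n)^b' iff a > a', or (a = a' and b > b'). Ranking the 5 terms shows the dominant one is 3 · n^3 · (log n)^3. Hence f(n) ∈ Θ(n^3 · (log n)^3).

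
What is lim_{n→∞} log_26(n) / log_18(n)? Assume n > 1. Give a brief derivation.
lim = ln(18) / ln(26) = log_26(18)

Change of base: log_26(n) = ln n / ln 26 and log_18(n) = ln n / ln 18. The ratio is (ln n / ln 26) · (ln 18 / ln n) = ln 18 / ln 26, a constant independent of n. So the limit is ln 18 / ln 26 = log_26(18).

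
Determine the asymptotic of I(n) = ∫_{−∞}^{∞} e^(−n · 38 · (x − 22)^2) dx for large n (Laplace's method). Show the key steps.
I(n) = sqrt(π/(38n))

Here φ(x) = 38 · (x − 22)^2 has its unique minimum at x* = 22 with φ(x*) = 0 and φ''(x*) = 76. Laplace's method gives
  I(n) ~ e^(−n φ(x*)) · sqrt(2π / (n · φ''(x*))) = sqrt(2π / (76n)) = sqrt(π/(38n)).
This is exact: substituting u = (x − 22)·sqrt(38n) gives I(n) = (1/sqrt(38n)) ∫_{−∞}^{∞} e^(−u^2) du = sqrt(π/(38n)).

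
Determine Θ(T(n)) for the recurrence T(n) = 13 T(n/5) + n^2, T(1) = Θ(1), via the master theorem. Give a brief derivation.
T(n) = Θ(n^2)

log_5 13 ≈ 1.594. f(n) = n^2 dominates n^(log_5 13) since 2 > 1.594, and the regularity condition a·f(n/b) = 13·(n/5)^2 = (13/25)·n^2 ≤ c·f(n) holds with c = 13/25 ≈ 0.52 < 1. So this is Case 3: T(n) = Θ(f(n)) = Θ(n^2).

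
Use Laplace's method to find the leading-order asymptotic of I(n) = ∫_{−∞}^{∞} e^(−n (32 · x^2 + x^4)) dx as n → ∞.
I(n) ~ sqrt(π/(32n))

φ(x) = 32 · x^2 + x^4 has its unique global minimum at x* = 0 (since φ'(x) = 64x + 4x^3 = 0 only at x = 0 for real x with both coefficients positive, and φ → ∞ as |x| → ∞). At x* = 0, φ(0) = 0 and φ''(0) = 64. Laplace's method then gives
  I(n) ~ sqrt(2π / (n · φ''(0))) · e^(−n φ(0)) = sqrt(2π / (64n)) = sqrt(π/(32n)).
The x^4 term contributes only at subleading order (an O(1/n) relative correction).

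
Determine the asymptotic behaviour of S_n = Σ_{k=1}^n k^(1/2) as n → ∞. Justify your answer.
S_n ~ (2/3) · n^(3/2)

Integral comparison: Σ_{k=1}^n k^(1/2) = ∫_0^n x^(1/2) dx + O(n^(1/2)). The integral is n^(1 + 1/2) / (1 + 1/2) = n^((1+2)/2) / ((1+2)/2) = (2/3) · n^(3/2).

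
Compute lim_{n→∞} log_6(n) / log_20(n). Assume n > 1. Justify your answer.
lim = ln(20) / ln(6) = log_6(20)

Change of base: log_6(n) = ln n / ln 6 and log_20(n) = ln n / ln 20. The ratio is (ln n / ln 6) · (ln 20 / ln n) = ln 20 / ln 6, a constant independent of n. So the limit is ln 20 / ln 6 = log_6(20).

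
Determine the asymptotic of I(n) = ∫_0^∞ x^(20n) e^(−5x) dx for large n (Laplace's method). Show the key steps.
I(n) ~ (sqrt(2π·20n) / 5) · (20n/(5e))^(20n)

Write the integrand as exp(20n ln x − 5x) and set f(x) = 20n ln x − 5x. Then f'(x) = 20n/x − 5 = 0 at x* = 20n/5, and f''(x*) = −20n/x*^2 = −5^2/(20n). Laplace's method (interior maximum) gives
  I(n) ~ e^(f(x*)) · sqrt(2π / |f''(x*)|)
        = exp(20n ln(20n/5) − 20n) · sqrt(2π · 20n / 5^2)
        = (20n/5)^(20n) e^(−20n) · sqrt(2π·20n) / 5
        = (sqrt(2π·20n) / 5) · (20n/(5e))^(20n).
This matches Γ(20n+1)/5^(20n+1) with Stirling applied to Γ.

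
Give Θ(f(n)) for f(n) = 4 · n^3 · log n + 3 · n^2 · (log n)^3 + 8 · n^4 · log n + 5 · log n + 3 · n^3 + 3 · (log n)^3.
f(n) ∈ Θ(n^4 · log n)

Compare the terms by growth order. For large n, n^a · (log n)^b dominates n^a' · (log n)^b' iff a > a', or (a = a' and b > b'). Ranking the 6 terms shows the dominant one is 8 · n^4 · log n. Hence f(n) ∈ Θ(n^4 · log n).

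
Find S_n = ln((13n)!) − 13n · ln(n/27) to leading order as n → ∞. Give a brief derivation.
S_n ~ 13n · (ln 351 − 1) + O(ln n)

Stirling: ln((13n)!) = 13n ln(13n) − 13n + O(ln n).
  S_n = 13n ln(13n) − 13n − 13n ln(n/27) + O(ln n)
      = 13n ln(13n) − 13n ln n + 13n ln 27 − 13n + O(ln n)
      = 13n ln 13 + 13n ln 27 − 13n + O(ln n)
      = 13n (ln 351 − 1) + O(ln n).
Numerically ln(351) − 1 ≈ 4.8608.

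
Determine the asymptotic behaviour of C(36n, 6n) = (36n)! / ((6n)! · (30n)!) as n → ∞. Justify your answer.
C(36n, 6n) ~ (46656/3125)^(6n) · sqrt(3/(5π·6n))

Write N = 6n. Apply Stirling to each factorial:
  (6N)! ~ sqrt(2π·6N) · (6N/e)^(6N),
  N! ~ sqrt(2π N) · (N/e)^N,
  (5N)! ~ sqrt(2π·5N) · (5N/e)^(5N).
The exponential factors combine to (6N)^(6N) / (N^N · (5N)^(5N)) = 6^(6N)/5^(5N) = (6^6/5^5)^N = (46656/3125)^N.
The square-root prefactors combine to sqrt(2π·6N) / (sqrt(2π N)·sqrt(2π·5N)) = sqrt(6 / (2π·5·N)) = sqrt(3/(5π·6n)).
Substituting N = 6n: C(36n, 6n) ~ (46656/3125)^(6n) · sqrt(3/(5π·6n)).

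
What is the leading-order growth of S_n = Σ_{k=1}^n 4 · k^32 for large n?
S_n ~ 4 · n^33 / 33

By integral comparison (Euler-Maclaurin), Σ_{k=1}^n 4 · k^32 = 4 · ∫_0^n x^32 dx + O(n^32) = 4 · n^33/33 + O(n^32). (Equivalently, Faulhaber's formula gives the same leading term.)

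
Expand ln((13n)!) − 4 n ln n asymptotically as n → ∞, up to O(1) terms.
ln((13n)!) − 4 n ln n = 9 n ln n + 13(ln 13 − 1) n + (1/2) ln(2π·13n) + O(1/n)

Stirling: ln((13n)!) = 13n ln(13n) − 13n + (1/2) ln(2π·13n) + O(1/n).
Expand 13n ln(13n) = 13n (ln n + ln 13) = 13n ln n + 13n ln 13.
Subtract 4n ln n: leading term is (13 − 4) n ln n = 9 n ln n. The next term is 13n ln 13 − 13n = 13(ln 13 − 1) n. Then the (1/2) ln(2π·13n) correction.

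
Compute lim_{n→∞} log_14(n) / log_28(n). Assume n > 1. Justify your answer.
lim = ln(28) / ln(14) = log_14(28)

Change of base: log_14(n) = ln n / ln 14 and log_28(n) = ln n / ln 28. The ratio is (ln n / ln 14) · (ln 28 / ln n) = ln 28 / ln 14, a constant independent of n. So the limit is ln 28 / ln 14 = log_14(28).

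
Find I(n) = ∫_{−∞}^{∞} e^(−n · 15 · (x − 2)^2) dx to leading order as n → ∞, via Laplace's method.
I(n) = sqrt(π/(15n))

Here φ(x) = 15 · (x − 2)^2 has its unique minimum at x* = 2 with φ(x*) = 0 and φ''(x*) = 30. Laplace's method gives
  I(n) ~ e^(−n φ(x*)) · sqrt(2π / (n · φ''(x*))) = sqrt(2π / (30n)) = sqrt(π/(15n)).
This is exact: substituting u = (x − 2)·sqrt(15n) gives I(n) = (1/sqrt(15n)) ∫_{−∞}^{∞} e^(−u^2) du = sqrt(π/(15n)).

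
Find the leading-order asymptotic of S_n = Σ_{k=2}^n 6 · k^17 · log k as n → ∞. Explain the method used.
S_n ~ n^18 log n / 3 − n^18 / 54

By integral comparison, S_n = ∫_1^n 6 · x^17 · log x dx + O(n^17 · log n). For the integral, ∫ x^17 log x dx = n^18 log n / 18 − n^18/324 (integration by parts). Hence S_n ~ n^18 log n / 3 − n^18 / 54.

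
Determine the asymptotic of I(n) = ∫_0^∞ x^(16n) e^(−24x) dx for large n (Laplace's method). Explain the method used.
I(n) ~ (sqrt(2π·16n) / 24) · (16n/(24e))^(16n)

Write the integrand as exp(16n ln x − 24x) and set f(x) = 16n ln x − 24x. Then f'(x) = 16n/x − 24 = 0 at x* = 16n/24, and f''(x*) = −16n/x*^2 = −24^2/(16n). Laplace's method (interior maximum) gives
  I(n) ~ e^(f(x*)) · sqrt(2π / |f''(x*)|)
        = exp(16n ln(16n/24) − 16n) · sqrt(2π · 16n / 24^2)
        = (16n/24)^(16n) e^(−16n) · sqrt(2π·16n) / 24
        = (sqrt(2π·16n) / 24) · (16n/(24e))^(16n).
This matches Γ(16n+1)/24^(16n+1) with Stirling applied to Γ.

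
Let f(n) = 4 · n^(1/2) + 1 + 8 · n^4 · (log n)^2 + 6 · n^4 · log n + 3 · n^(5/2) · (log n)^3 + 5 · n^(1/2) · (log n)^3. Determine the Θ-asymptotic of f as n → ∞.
f(n) ∈ Θ(n^4 · (log n)^2)

Compare the terms by growth order. For large n, n^a · (log n)^b dominates n^a' · (log n)^b' iff a > a', or (a = a' and b > b'). Ranking the 6 terms shows the dominant one is 8 · n^4 · (log n)^2. Hence f(n) ∈ Θ(n^4 · (log n)^2).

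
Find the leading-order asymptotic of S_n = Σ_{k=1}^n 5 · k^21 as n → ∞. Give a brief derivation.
S_n ~ 5 · n^22 / 22

By integral comparison (Euler-Maclaurin), Σ_{k=1}^n 5 · k^21 = 5 · ∫_0^n x^21 dx + O(n^21) = 5 · n^22/22 + O(n^21). (Equivalently, Faulhaber's formula gives the same leading term.)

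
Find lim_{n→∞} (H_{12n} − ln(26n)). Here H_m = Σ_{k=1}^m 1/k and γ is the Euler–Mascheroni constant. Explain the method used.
lim = ln(6/13) + γ

By Euler-Maclaurin, H_m = ln m + γ + O(1/m). So
  H_{12n} − ln(26n) = ln(12n) + γ − ln(26n) + O(1/n)
                       = ln(12/26) + γ + O(1/n).
Hence the limit is ln(12/26) + γ (= ln(6/13)).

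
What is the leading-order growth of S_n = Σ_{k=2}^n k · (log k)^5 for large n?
S_n ~ n^2 · (log n)^5 / 2

By integral comparison, S_n = ∫_1^n x · (log x)^5 dx + O(n · (log n)^5). For the integral, the leading term of ∫_1^n x^1 (log x)^5 dx is n^2/2 · (log n)^5 (by repeated integration by parts; each step lowers the log-exponent and produces a relatively O(1/log n) correction). Hence S_n ~ n^2 · (log n)^5 / 2.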